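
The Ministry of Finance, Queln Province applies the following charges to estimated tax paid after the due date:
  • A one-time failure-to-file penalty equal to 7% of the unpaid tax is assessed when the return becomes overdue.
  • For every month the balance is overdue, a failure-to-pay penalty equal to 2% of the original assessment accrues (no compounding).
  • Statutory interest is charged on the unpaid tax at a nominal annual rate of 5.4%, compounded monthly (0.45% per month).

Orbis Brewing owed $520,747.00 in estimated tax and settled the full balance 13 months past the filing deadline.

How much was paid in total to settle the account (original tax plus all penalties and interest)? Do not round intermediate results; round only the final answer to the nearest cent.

Failure-to-file penalty: 7% × $520,747.00 = $36,452.29
Failure-to-pay penalty: 13 × 2% × $520,747.00 = $135,394.22
Interest: $520,747.00 × ((1 + 0.0045)^13 − 1) = $520,747.00 × 0.0601059… = $31,299.9449…
Total = $520,747.00 + $171,846.5100 + $31,299.9449… = $723,893.45

$723,893.45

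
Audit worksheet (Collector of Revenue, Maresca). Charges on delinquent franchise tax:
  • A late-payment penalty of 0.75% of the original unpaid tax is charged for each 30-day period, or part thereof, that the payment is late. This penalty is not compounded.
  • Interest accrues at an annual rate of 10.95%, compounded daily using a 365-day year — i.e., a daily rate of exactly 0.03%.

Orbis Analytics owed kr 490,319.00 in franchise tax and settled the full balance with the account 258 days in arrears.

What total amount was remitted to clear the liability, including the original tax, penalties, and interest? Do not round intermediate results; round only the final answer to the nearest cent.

kr 562,867.40

Penalty periods: ⌈258/30⌉ = 9; penalty = 9 × 0.75% × kr 490,319.00 = kr 33,096.53…
Interest: kr 490,319.00 × ((1 + 0.0003)^258 − 1) = kr 490,319.00 × 0.08046164… = kr 39,451.8698…
Total = kr 490,319.00 + kr 33,096.5325 + kr 39,451.8698… = kr 562,867.40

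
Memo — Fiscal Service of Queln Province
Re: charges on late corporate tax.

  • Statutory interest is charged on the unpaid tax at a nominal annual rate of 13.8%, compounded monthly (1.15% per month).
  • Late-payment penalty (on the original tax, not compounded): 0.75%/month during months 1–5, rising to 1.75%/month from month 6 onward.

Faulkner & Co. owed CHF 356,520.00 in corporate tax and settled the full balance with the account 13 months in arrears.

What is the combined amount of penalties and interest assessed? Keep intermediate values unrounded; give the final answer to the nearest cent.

CHF 120,419.35

Penalty, months 1–5: 5 × 0.75% × CHF 356,520.00 = CHF 13,369.50
Penalty, months 6–13: 8 × 1.75% × CHF 356,520.00 = CHF 49,912.80
Interest: CHF 356,520.00 × ((1 + 0.0115)^13 − 1) = CHF 356,520.00 × 0.1602632… = CHF 57,137.0498…
Penalties + interest = CHF 63,282.3000 + CHF 57,137.0498… = CHF 120,419.35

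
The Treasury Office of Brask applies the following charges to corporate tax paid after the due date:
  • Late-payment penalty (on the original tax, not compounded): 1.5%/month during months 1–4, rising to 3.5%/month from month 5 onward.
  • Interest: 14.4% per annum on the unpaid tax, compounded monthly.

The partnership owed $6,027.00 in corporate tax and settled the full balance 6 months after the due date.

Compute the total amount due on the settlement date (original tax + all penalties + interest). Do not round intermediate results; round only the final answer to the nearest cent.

Penalty, months 1–4: 4 × 1.5% × $6,027.00 = $361.62
Penalty, months 5–6: 2 × 3.5% × $6,027.00 = $421.89
Interest (14.4%/yr ÷ 12 = 1.2%/month): $6,027.00 × ((1 + 0.012)^6 − 1) = $447.1725…
Total = $6,027.00 + $783.5100 + $447.1725… = $7,257.68

$7,257.68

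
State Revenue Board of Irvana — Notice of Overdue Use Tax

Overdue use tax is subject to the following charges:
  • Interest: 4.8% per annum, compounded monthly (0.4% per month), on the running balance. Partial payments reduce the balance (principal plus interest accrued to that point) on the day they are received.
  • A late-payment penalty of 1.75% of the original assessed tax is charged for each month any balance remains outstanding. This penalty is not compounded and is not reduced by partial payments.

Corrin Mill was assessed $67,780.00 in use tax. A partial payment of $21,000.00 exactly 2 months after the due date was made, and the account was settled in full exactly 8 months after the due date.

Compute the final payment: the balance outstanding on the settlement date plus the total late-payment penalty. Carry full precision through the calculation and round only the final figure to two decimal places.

$57,959.70

Balance at month 2: $67,780.0000 × (1 + 0.004)^2 = $68,323.3245…
After $21,000.00 payment: $68,323.3245… − $21,000.00 = $47,323.3245…
Balance at month 8: $47,323.3245… × (1 + 0.004)^6 = $48,470.5026…
Penalty: 8 × 1.75% × $67,780.00 = $9,489.20
Final settlement = outstanding balance + penalty = $48,470.5026… + $9,489.20 = $57,959.70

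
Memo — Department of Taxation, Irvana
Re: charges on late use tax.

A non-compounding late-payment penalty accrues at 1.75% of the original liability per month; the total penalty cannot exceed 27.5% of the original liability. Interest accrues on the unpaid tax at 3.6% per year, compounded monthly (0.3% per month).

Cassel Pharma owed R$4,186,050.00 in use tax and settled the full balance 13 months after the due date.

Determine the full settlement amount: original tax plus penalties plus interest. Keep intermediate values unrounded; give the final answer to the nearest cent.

R$5,304,603.50

Penalty: 13 × 1.75% × R$4,186,050.00 = R$952,326.38… (below the 27.5% cap of R$1,151,163.75)
Interest: R$4,186,050.00 × ((1 + 0.003)^13 − 1) = R$4,186,050.00 × 0.0397098… = R$166,227.1255…
Total = R$4,186,050.00 + R$952,326.3750 + R$166,227.1255… = R$5,304,603.50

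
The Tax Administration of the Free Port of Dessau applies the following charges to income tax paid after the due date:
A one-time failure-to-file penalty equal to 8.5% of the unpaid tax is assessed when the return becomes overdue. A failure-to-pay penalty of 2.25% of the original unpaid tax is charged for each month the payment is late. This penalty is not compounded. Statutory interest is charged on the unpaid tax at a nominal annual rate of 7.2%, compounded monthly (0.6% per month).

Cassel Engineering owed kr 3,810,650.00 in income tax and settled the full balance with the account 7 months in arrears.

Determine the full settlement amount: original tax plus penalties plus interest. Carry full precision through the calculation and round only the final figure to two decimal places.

Failure-to-file penalty: 8.5% × kr 3,810,650.00 = kr 323,905.25
Failure-to-pay penalty: 7 × 2.25% × kr 3,810,650.00 = kr 600,177.38…
Interest: kr 3,810,650.00 × ((1 + 0.006)^7 − 1) = kr 3,810,650.00 × 0.0427636… = kr 162,957.1334…
Total = kr 3,810,650.00 + kr 924,082.6250 + kr 162,957.1334… = kr 4,897,689.76

kr 4,897,689.76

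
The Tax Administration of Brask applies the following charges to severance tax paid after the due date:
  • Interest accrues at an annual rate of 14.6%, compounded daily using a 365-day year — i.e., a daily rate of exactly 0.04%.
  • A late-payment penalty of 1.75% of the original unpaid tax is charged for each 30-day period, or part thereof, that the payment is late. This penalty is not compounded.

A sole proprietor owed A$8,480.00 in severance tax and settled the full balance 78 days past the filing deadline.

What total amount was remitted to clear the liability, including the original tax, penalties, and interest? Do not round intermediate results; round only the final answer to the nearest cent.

Penalty periods: ⌈78/30⌉ = 3; penalty = 3 × 1.75% × A$8,480.00 = A$445.20
Interest: A$8,480.00 × ((1 + 0.0004)^78 − 1) = A$8,480.00 × 0.03168539… = A$268.6921…
Total = A$8,480.00 + A$445.2000 + A$268.6921… = A$9,193.89

A$9,193.89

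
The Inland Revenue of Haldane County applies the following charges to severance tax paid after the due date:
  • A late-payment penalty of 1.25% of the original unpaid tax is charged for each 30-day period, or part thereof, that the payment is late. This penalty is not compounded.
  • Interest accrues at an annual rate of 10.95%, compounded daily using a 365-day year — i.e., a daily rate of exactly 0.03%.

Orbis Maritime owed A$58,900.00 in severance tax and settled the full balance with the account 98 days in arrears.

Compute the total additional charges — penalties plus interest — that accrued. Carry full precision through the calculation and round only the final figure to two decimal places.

A$4,702.10

Penalty periods: ⌈98/30⌉ = 4; penalty = 4 × 1.25% × A$58,900.00 = A$2,945.00
Interest: A$58,900.00 × ((1 + 0.0003)^98 − 1) = A$58,900.00 × 0.02983191… = A$1,757.0993…
Penalties + interest = A$2,945.0000 + A$1,757.0993… = A$4,702.10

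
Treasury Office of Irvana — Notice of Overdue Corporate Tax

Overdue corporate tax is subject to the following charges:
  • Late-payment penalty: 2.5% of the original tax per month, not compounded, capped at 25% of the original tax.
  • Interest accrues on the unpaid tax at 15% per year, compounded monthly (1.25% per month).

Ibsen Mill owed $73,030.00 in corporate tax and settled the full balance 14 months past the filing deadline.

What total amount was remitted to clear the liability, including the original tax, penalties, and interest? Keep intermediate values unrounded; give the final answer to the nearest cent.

Penalty (uncapped): 14 × 2.5% × $73,030.00 = $25,560.50; cap = 25% × $73,030.00 = $18,257.50 → penalty = $18,257.50
Interest: $73,030.00 × ((1 + 0.0125)^14 − 1) = $73,030.00 × 0.1899547… = $13,872.3953…
Total = $73,030.00 + $18,257.5000 + $13,872.3953… = $105,159.90

$105,159.90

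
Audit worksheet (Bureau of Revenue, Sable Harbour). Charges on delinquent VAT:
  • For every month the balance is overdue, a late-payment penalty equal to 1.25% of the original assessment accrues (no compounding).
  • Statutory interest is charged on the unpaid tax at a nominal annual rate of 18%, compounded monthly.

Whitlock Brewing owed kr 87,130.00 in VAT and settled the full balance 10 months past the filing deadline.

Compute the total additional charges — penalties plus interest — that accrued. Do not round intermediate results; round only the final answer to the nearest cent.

Late-payment penalty: 10 × 1.25% × kr 87,130.00 = kr 10,891.25
Interest (18%/yr ÷ 12 = 1.5%/month): kr 87,130.00 × ((1 + 0.015)^10 − 1) = kr 13,987.9221…
Penalties + interest = kr 10,891.2500 + kr 13,987.9221… = kr 24,879.17

kr 24,879.17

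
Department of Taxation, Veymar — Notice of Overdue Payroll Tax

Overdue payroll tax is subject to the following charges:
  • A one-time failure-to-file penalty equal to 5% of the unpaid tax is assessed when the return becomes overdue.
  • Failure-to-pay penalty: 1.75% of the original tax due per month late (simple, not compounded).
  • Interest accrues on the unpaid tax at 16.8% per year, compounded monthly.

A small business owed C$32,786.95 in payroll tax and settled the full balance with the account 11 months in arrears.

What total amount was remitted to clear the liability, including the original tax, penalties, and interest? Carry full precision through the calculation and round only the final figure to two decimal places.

Failure-to-file penalty: 5% × C$32,786.95 = C$1,639.35…
Failure-to-pay penalty = 1.75% × C$32,786.95 × 11 mo = C$6,311.49…
Interest (16.8%/yr ÷ 12 = 1.4%/month): C$32,786.95 × ((1 + 0.014)^11 − 1) = C$5,417.9022…
Total = C$32,786.95 + C$7,950.8354… + C$5,417.9022… = C$46,155.69

C$46,155.69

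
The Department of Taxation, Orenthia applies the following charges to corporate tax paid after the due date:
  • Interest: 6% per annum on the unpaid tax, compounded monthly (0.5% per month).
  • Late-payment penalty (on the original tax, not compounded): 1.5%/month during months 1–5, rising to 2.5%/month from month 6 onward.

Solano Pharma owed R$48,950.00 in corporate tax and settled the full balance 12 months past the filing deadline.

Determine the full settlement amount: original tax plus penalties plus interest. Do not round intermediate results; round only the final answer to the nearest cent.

R$64,206.63

Penalty, months 1–5: 5 × 1.5% × R$48,950.00 = R$3,671.25
Penalty, months 6–12: 7 × 2.5% × R$48,950.00 = R$8,566.25
Interest: R$48,950.00 × ((1 + 0.005)^12 − 1) = R$48,950.00 × 0.0616778… = R$3,019.1289…
Total = R$48,950.00 + R$12,237.5000 + R$3,019.1289… = R$64,206.63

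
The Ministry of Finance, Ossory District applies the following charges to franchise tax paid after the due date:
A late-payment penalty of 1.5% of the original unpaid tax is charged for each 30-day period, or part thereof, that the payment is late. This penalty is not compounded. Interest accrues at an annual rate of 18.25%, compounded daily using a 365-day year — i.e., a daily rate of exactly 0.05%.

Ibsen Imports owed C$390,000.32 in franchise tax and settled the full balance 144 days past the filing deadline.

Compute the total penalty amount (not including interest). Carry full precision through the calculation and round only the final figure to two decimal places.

Penalty periods: ⌈144/30⌉ = 5; penalty = 5 × 1.5% × C$390,000.32 = C$29,250.02…

C$29,250.02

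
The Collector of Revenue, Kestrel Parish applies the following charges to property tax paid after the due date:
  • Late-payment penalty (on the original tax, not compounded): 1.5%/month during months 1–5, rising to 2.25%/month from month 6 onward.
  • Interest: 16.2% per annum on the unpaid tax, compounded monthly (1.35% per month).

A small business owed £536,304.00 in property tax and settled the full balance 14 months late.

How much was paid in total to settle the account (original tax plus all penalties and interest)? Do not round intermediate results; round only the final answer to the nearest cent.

Penalty, months 1–5: 5 × 1.5% × £536,304.00 = £40,222.80
Penalty, months 6–14: 9 × 2.25% × £536,304.00 = £108,601.56
Interest: £536,304.00 × ((1 + 0.0135)^14 − 1) = £536,304.00 × 0.2065145… = £110,754.5476…
Total = £536,304.00 + £148,824.3600 + £110,754.5476… = £795,882.91

£795,882.91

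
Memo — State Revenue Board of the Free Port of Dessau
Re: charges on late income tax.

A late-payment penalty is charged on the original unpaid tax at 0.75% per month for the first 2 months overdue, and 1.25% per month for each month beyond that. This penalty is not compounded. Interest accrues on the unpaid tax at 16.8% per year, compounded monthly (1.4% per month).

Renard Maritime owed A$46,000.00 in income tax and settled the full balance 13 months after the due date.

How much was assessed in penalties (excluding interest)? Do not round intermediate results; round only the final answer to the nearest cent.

A$7,015.00

Penalty, months 1–2: 2 × 0.75% × A$46,000.00 = A$690.00
Penalty, months 3–13: 11 × 1.25% × A$46,000.00 = A$6,325.00
Total penalty = A$690.00 + A$6,325.00 = A$7,015.00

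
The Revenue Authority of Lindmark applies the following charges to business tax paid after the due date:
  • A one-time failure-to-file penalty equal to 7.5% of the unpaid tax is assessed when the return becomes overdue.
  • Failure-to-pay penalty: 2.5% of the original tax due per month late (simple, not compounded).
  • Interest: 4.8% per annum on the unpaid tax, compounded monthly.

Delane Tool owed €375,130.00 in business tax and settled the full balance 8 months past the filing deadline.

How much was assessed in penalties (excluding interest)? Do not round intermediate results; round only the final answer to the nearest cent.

€103,160.75

Failure-to-file penalty: 7.5% × €375,130.00 = €28,134.75
Failure-to-pay penalty: 8 × 2.5% × €375,130.00 = €75,026.00
Total penalty = €28,134.75 + €75,026.00 = €103,160.75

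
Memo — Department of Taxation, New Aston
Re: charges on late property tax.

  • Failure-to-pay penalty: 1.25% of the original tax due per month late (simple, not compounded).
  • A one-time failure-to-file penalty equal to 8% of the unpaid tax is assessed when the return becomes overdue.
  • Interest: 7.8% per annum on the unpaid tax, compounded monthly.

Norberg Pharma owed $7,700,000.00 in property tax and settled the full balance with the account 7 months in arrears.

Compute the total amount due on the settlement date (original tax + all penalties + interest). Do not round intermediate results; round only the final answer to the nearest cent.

Failure-to-file penalty: 8% × $7,700,000.00 = $616,000.00
Failure-to-pay penalty: 7 × 1.25% × $7,700,000.00 = $673,750.00
Interest (7.8%/yr ÷ 12 = 0.65%/month): $7,700,000.00 × ((1 + 0.0065)^7 − 1) = $357,256.3194…
Total = $7,700,000.00 + $1,289,750.0000 + $357,256.3194… = $9,347,006.32

$9,347,006.32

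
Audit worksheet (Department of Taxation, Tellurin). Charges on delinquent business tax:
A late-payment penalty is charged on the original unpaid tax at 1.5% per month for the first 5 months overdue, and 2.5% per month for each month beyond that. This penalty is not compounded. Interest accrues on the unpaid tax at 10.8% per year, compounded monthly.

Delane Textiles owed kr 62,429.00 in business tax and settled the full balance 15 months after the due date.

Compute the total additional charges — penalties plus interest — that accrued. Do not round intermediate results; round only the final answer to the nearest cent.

Penalty, months 1–5: 5 × 1.5% × kr 62,429.00 = kr 4,682.18…
Penalty, months 6–15: 10 × 2.5% × kr 62,429.00 = kr 15,607.25
Interest (10.8%/yr ÷ 12 = 0.9%/month): kr 62,429.00 × ((1 + 0.009)^15 − 1) = kr 8,980.1514…
Penalties + interest = kr 20,289.4250 + kr 8,980.1514… = kr 29,269.58

kr 29,269.58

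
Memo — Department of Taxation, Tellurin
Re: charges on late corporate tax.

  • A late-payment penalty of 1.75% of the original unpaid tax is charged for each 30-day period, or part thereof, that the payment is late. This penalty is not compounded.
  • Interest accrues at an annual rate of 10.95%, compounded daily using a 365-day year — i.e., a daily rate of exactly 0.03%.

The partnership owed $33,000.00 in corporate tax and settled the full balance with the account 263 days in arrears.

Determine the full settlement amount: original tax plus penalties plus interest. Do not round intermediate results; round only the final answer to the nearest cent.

Penalty periods: ⌈263/30⌉ = 9; penalty = 9 × 1.75% × $33,000.00 = $5,197.50
Interest: $33,000.00 × ((1 + 0.0003)^263 − 1) = $33,000.00 × 0.08208330… = $2,708.7490…
Total = $33,000.00 + $5,197.5000 + $2,708.7490… = $40,906.25

$40,906.25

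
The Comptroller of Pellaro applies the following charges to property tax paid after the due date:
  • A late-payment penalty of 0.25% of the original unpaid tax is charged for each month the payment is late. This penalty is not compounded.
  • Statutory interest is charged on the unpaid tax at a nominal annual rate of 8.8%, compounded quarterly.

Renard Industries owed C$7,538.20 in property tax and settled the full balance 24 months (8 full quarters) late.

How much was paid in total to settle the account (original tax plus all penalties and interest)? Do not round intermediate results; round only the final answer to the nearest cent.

C$9,423.99

Late-payment penalty: 24 × 0.25% × C$7,538.20 = C$452.29…
Interest (8.8%/yr ÷ 4 = 2.2%/quarter): C$7,538.20 × ((1 + 0.022)^8 − 1) = C$1,433.5016…
Total = C$7,538.20 + C$452.2920 + C$1,433.5016… = C$9,423.99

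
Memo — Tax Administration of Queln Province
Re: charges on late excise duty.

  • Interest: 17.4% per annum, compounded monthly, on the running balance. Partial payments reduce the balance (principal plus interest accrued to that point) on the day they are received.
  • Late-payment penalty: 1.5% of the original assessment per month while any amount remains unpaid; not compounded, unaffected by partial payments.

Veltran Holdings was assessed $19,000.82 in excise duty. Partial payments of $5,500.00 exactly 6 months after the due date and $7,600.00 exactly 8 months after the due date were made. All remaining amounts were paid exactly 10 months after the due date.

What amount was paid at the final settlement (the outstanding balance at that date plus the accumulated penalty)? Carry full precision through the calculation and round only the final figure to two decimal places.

Monthly rate = 17.4% ÷ 12 = 1.45%
Balance at month 6: $19,000.8200 × (1 + 0.0145)^6 = $20,714.9864…
After $5,500.00 payment: $20,714.9864… − $5,500.00 = $15,214.9864…
Balance at month 8: $15,214.9864… × (1 + 0.0145)^2 = $15,659.4199…
After $7,600.00 payment: $15,659.4199… − $7,600.00 = $8,059.4199…
Balance at month 10: $8,059.4199… × (1 + 0.0145)^2 = $8,294.8376…
Penalty: 10 × 1.5% × $19,000.82 = $2,850.12…
Final settlement = outstanding balance + penalty = $8,294.8376… + $2,850.12… = $11,144.96

$11,144.96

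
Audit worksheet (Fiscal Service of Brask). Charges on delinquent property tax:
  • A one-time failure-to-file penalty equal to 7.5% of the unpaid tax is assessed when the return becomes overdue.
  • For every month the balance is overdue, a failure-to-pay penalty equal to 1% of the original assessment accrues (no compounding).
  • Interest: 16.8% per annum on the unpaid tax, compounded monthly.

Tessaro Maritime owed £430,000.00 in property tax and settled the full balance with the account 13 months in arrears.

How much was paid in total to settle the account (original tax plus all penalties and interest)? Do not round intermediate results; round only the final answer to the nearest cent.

£603,333.41

Failure-to-file penalty: 7.5% × £430,000.00 = £32,250.00
Failure-to-pay penalty = 1% × £430,000.00 × 13 mo = £55,900.00
Interest (16.8%/yr ÷ 12 = 1.4%/month): £430,000.00 × ((1 + 0.014)^13 − 1) = £85,183.4114…
Total = £430,000.00 + £88,150.0000 + £85,183.4114… = £603,333.41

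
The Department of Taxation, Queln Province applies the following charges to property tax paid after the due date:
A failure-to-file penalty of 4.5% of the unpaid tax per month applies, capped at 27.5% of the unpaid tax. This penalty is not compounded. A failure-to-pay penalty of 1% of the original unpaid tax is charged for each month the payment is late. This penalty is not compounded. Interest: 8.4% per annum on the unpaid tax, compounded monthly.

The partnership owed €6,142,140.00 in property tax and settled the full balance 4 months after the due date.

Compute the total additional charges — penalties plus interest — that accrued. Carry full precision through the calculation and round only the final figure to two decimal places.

Failure-to-file: 4 × 4.5% × €6,142,140.00 = €1,105,585.20 (under the 27.5% cap)
Failure-to-pay penalty = 1% × €6,142,140.00 × 4 mo = €245,685.60
Interest (8.4%/yr ÷ 12 = 0.7%/month): €6,142,140.00 × ((1 + 0.007)^4 − 1) = €173,794.1509…
Penalties + interest = €1,351,270.8000 + €173,794.1509… = €1,525,064.95

€1,525,064.95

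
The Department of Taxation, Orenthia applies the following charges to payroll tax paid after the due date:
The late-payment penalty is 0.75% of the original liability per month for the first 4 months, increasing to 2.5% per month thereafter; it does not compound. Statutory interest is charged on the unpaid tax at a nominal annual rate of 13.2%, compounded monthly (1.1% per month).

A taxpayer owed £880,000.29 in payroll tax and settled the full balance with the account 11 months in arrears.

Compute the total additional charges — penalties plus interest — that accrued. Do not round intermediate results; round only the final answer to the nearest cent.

£292,934.08

Penalty, months 1–4: 4 × 0.75% × £880,000.29 = £26,400.01…
Penalty, months 5–11: 7 × 2.5% × £880,000.29 = £154,000.05…
Interest: £880,000.29 × ((1 + 0.011)^11 − 1) = £880,000.29 × 0.1278795… = £112,534.0162…
Penalties + interest = £180,400.0595… + £112,534.0162… = £292,934.08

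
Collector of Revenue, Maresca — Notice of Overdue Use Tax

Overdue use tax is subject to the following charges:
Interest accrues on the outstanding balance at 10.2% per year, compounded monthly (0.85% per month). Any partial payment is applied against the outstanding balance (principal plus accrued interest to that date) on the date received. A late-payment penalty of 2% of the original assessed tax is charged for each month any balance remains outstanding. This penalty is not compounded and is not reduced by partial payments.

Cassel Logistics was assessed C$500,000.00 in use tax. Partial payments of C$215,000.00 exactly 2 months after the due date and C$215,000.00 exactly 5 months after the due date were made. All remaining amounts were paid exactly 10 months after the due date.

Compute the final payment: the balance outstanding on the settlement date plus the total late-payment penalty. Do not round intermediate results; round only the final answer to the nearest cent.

Balance at month 2: C$500,000.0000 × (1 + 0.0085)^2 = C$508,536.1250
After C$215,000.00 payment: C$508,536.1250 − C$215,000.00 = C$293,536.1250
Balance at month 5: C$293,536.1250 × (1 + 0.0085)^3 = C$301,085.1004…
After C$215,000.00 payment: C$301,085.1004… − C$215,000.00 = C$86,085.1004…
Balance at month 10: C$86,085.1004… × (1 + 0.0085)^5 = C$89,806.4446…
Penalty: 10 × 2% × C$500,000.00 = C$100,000.00
Final settlement = outstanding balance + penalty = C$89,806.4446… + C$100,000.00 = C$189,806.44

C$189,806.44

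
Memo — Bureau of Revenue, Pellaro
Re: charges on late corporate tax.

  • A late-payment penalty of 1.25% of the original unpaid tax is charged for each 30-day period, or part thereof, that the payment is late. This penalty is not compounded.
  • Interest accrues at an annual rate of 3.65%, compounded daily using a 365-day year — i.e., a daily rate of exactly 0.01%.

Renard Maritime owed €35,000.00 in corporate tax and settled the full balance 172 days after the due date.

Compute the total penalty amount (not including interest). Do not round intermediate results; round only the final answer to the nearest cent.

Penalty periods: ⌈172/30⌉ = 6; penalty = 6 × 1.25% × €35,000.00 = €2,625.00

€2,625.00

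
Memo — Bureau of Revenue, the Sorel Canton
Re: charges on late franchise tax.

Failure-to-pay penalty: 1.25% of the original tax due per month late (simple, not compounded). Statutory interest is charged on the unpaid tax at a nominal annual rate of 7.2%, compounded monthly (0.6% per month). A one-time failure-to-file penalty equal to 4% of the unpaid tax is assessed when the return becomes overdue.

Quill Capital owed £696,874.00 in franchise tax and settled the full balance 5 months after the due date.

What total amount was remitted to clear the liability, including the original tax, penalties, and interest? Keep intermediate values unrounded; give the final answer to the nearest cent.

Failure-to-file penalty: 4% × £696,874.00 = £27,874.96
Failure-to-pay penalty: 5 × 1.25% × £696,874.00 = £43,554.63…
Interest: £696,874.00 × ((1 + 0.006)^5 − 1) = £696,874.00 × 0.0303622… = £21,158.6044…
Total = £696,874.00 + £71,429.5850 + £21,158.6044… = £789,462.19

£789,462.19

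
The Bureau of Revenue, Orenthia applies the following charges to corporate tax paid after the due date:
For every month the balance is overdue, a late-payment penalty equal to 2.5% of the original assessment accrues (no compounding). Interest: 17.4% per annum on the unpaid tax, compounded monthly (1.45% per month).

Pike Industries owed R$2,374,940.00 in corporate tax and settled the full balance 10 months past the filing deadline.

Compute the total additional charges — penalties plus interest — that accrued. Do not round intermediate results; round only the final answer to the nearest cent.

Late-payment penalty = 2.5% × R$2,374,940.00 × 10 mo = R$593,735.00
Interest: R$2,374,940.00 × ((1 + 0.0145)^10 − 1) = R$2,374,940.00 × 0.1548365… = R$367,727.4723…
Penalties + interest = R$593,735.0000 + R$367,727.4723… = R$961,462.47

R$961,462.47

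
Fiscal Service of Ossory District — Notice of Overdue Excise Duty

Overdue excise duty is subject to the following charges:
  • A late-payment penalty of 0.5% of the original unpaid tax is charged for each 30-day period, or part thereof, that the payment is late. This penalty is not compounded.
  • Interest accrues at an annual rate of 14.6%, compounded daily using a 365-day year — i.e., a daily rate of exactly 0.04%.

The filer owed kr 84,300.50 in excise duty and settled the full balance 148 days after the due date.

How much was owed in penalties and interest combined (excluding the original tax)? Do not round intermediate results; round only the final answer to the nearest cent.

kr 7,247.72

Penalty periods: ⌈148/30⌉ = 5; penalty = 5 × 0.5% × kr 84,300.50 = kr 2,107.51…
Interest: kr 84,300.50 × ((1 + 0.0004)^148 − 1) = kr 84,300.50 × 0.06097486… = kr 5,140.2110…
Penalties + interest = kr 2,107.5125 + kr 5,140.2110… = kr 7,247.72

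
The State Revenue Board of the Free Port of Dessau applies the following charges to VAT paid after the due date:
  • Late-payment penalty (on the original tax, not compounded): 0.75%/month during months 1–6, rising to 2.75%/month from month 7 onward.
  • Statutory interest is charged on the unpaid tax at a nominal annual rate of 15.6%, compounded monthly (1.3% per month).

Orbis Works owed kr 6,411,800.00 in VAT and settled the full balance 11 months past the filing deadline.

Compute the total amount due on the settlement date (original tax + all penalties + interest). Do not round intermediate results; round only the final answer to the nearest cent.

Penalty, months 1–6: 6 × 0.75% × kr 6,411,800.00 = kr 288,531.00
Penalty, months 7–11: 5 × 2.75% × kr 6,411,800.00 = kr 881,622.50
Interest: kr 6,411,800.00 × ((1 + 0.013)^11 − 1) = kr 6,411,800.00 × 0.1526671… = kr 978,870.9369…
Total = kr 6,411,800.00 + kr 1,170,153.5000 + kr 978,870.9369… = kr 8,560,824.44

kr 8,560,824.44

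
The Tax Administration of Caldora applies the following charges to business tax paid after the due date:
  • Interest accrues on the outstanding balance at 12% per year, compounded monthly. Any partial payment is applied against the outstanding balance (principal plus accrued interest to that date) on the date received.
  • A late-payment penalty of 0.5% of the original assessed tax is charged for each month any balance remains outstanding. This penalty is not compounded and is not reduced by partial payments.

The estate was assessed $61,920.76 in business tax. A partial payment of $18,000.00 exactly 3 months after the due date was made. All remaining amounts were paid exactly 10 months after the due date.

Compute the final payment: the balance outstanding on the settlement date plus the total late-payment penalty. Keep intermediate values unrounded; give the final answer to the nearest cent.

$52,196.64

Monthly rate = 12% ÷ 12 = 1%
Balance at month 3: $61,920.7600 × (1 + 0.01)^3 = $63,797.0209…
After $18,000.00 payment: $63,797.0209… − $18,000.00 = $45,797.0209…
Balance at month 10: $45,797.0209… × (1 + 0.01)^7 = $49,100.6052…
Penalty: 10 × 0.5% × $61,920.76 = $3,096.04…
Final settlement = outstanding balance + penalty = $49,100.6052… + $3,096.04… = $52,196.64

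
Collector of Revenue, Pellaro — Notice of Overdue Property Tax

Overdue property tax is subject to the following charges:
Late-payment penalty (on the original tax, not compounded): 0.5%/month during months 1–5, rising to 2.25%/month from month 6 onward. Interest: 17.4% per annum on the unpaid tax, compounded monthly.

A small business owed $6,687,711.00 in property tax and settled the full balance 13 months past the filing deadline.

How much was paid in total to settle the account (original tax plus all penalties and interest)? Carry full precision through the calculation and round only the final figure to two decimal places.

$9,435,048.46

Penalty, months 1–5: 5 × 0.5% × $6,687,711.00 = $167,192.78…
Penalty, months 6–13: 8 × 2.25% × $6,687,711.00 = $1,203,787.98
Interest (17.4%/yr ÷ 12 = 1.45%/month): $6,687,711.00 × ((1 + 0.0145)^13 − 1) = $1,376,356.7015…
Total = $6,687,711.00 + $1,370,980.7550 + $1,376,356.7015… = $9,435,048.46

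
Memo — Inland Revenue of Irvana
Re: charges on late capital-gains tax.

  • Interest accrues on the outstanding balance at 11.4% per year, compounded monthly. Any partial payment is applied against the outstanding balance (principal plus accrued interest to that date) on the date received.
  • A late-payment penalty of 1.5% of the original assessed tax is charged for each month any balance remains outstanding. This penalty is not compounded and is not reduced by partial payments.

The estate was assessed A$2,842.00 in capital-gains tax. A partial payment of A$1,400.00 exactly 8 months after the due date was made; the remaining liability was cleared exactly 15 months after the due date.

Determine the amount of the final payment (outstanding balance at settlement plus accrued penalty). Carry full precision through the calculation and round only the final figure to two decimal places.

Monthly rate = 11.4% ÷ 12 = 0.95%
Balance at month 8: A$2,842.0000 × (1 + 0.0095)^8 = A$3,065.3118…
After A$1,400.00 payment: A$3,065.3118… − A$1,400.00 = A$1,665.3118…
Balance at month 15: A$1,665.3118… × (1 + 0.0095)^7 = A$1,779.2617…
Penalty: 15 × 1.5% × A$2,842.00 = A$639.45
Final settlement = outstanding balance + penalty = A$1,779.2617… + A$639.45 = A$2,418.71

A$2,418.71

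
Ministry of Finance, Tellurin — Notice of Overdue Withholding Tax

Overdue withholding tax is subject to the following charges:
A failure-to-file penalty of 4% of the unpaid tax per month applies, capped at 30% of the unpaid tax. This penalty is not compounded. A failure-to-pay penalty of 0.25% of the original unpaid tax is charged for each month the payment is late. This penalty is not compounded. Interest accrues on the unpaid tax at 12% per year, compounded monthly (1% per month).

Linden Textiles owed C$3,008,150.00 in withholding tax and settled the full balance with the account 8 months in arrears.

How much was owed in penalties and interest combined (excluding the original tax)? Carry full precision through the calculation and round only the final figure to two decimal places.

Failure-to-file: 8 × 4% × C$3,008,150.00 = C$962,608.00, capped at 30% × C$3,008,150.00 = C$902,445.00
Failure-to-pay penalty: 8 × 0.25% × C$3,008,150.00 = C$60,163.00
Interest: C$3,008,150.00 × ((1 + 0.01)^8 − 1) = C$3,008,150.00 × 0.0828567… = C$249,245.3990…
Penalties + interest = C$962,608.0000 + C$249,245.3990… = C$1,211,853.40

C$1,211,853.40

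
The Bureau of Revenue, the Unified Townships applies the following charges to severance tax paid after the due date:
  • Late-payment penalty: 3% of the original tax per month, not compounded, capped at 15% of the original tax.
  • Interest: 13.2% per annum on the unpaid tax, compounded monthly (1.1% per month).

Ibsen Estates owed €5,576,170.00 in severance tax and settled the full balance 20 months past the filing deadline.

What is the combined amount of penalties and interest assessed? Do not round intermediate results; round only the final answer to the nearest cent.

Penalty (uncapped): 20 × 3% × €5,576,170.00 = €3,345,702.00; cap = 15% × €5,576,170.00 = €836,425.50 → penalty = €836,425.50
Interest: €5,576,170.00 × ((1 + 0.011)^20 − 1) = €5,576,170.00 × 0.2445808… = €1,363,824.3581…
Penalties + interest = €836,425.5000 + €1,363,824.3581… = €2,200,249.86

€2,200,249.86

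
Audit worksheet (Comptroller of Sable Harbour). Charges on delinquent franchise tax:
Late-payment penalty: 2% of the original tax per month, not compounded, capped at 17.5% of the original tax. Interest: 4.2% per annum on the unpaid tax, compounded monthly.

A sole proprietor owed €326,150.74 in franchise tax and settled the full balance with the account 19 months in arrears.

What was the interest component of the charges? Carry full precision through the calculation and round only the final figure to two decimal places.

€22,385.97

Interest (4.2%/yr ÷ 12 = 0.35%/month): €326,150.74 × ((1 + 0.0035)^19 − 1) = €22,385.9704…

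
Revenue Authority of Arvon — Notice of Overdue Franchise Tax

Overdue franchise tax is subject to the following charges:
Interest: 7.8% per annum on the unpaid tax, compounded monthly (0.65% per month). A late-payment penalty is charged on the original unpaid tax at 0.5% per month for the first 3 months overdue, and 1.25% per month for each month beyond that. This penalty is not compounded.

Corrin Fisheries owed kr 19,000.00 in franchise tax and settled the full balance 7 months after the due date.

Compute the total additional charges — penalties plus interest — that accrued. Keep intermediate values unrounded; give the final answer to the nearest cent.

Penalty, months 1–3: 3 × 0.5% × kr 19,000.00 = kr 285.00
Penalty, months 4–7: 4 × 1.25% × kr 19,000.00 = kr 950.00
Interest: kr 19,000.00 × ((1 + 0.0065)^7 − 1) = kr 19,000.00 × 0.0463969… = kr 881.5416…
Penalties + interest = kr 1,235.0000 + kr 881.5416… = kr 2,116.54

kr 2,116.54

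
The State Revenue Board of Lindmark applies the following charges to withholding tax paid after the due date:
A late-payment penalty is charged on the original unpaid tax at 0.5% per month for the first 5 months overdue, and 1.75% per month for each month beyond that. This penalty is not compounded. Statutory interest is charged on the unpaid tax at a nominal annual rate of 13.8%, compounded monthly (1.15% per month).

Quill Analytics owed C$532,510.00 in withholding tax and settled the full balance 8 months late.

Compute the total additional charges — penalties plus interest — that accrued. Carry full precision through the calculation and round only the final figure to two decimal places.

C$92,278.34

Penalty, months 1–5: 5 × 0.5% × C$532,510.00 = C$13,312.75
Penalty, months 6–8: 3 × 1.75% × C$532,510.00 = C$27,956.78…
Interest: C$532,510.00 × ((1 + 0.0115)^8 − 1) = C$532,510.00 × 0.0957894… = C$51,008.8159…
Penalties + interest = C$41,269.5250 + C$51,008.8159… = C$92,278.34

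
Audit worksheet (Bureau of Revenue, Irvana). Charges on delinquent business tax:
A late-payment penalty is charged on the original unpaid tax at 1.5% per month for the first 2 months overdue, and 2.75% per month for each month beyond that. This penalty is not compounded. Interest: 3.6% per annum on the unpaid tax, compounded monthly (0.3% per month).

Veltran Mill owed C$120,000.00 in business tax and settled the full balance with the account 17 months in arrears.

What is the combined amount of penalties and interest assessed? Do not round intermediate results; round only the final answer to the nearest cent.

C$59,369.11

Penalty, months 1–2: 2 × 1.5% × C$120,000.00 = C$3,600.00
Penalty, months 3–17: 15 × 2.75% × C$120,000.00 = C$49,500.00
Interest: C$120,000.00 × ((1 + 0.003)^17 − 1) = C$120,000.00 × 0.0522426… = C$6,269.1065…
Penalties + interest = C$53,100.0000 + C$6,269.1065… = C$59,369.11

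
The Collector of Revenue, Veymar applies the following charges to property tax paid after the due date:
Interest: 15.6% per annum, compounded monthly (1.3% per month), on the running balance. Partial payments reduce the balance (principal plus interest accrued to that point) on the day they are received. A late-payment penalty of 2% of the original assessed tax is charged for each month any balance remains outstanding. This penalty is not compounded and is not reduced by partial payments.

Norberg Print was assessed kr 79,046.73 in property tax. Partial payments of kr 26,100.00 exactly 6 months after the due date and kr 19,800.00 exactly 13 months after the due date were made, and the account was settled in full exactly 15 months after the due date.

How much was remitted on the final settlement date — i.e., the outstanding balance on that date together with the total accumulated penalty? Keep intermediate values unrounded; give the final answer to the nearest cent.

kr 70,024.18

Balance at month 6: kr 79,046.7300 × (1 + 0.013)^6 = kr 85,416.2658…
After kr 26,100.00 payment: kr 85,416.2658… − kr 26,100.00 = kr 59,316.2658…
Balance at month 13: kr 59,316.2658… × (1 + 0.013)^7 = kr 64,929.1802…
After kr 19,800.00 payment: kr 64,929.1802… − kr 19,800.00 = kr 45,129.1802…
Balance at month 15: kr 45,129.1802… × (1 + 0.013)^2 = kr 46,310.1658…
Penalty: 15 × 2% × kr 79,046.73 = kr 23,714.02…
Final settlement = outstanding balance + penalty = kr 46,310.1658… + kr 23,714.02… = kr 70,024.18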